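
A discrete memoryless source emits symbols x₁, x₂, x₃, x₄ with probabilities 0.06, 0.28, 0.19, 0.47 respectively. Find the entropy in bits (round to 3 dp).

1.725 bits

H = −Σ pᵢ log₂ pᵢ.
−0.06·log₂(0.06) = 0.2435
−0.28·log₂(0.28) = 0.5142
−0.19·log₂(0.19) = 0.4552
−0.47·log₂(0.47) = 0.5120
Sum ≈ 1.7249 → 1.725 bits.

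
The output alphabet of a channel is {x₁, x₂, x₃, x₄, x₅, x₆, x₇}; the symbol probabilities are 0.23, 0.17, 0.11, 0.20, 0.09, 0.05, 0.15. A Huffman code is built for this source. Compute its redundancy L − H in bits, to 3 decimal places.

Entropy H = −Σ p log₂ p ≈ 2.6762 bits.
Huffman merges: 1/20+9/100→7/50; 11/100+7/50→1/4; 3/20+17/100→8/25; 1/5+23/100→43/100; 1/4+8/25→57/100; 43/100+57/100→1. L = 271/100 ≈ 2.7100.
L − H = 2.7100 − 2.6762 = 0.034 bits.

0.034 bits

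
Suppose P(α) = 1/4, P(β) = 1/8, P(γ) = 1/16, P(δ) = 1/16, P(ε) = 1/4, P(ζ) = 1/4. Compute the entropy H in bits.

2.375 bits

Each probability is a power of 1/2, so log₂(1/p) is an integer.
H = Σ p·log₂(1/p) = 1/4·2 + 1/8·3 + 1/16·4 + 1/16·4 + 1/4·2 + 1/4·2 = 2.375 bits.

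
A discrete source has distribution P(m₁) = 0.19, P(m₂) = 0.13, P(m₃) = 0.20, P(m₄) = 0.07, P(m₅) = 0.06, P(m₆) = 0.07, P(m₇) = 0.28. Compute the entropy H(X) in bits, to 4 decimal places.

H = −Σ pᵢ log₂ pᵢ.
−0.19·log₂(0.19) = 0.4552
−0.13·log₂(0.13) = 0.3826
−0.20·log₂(0.20) = 0.4644
−0.07·log₂(0.07) = 0.2686
−0.06·log₂(0.06) = 0.2435
−0.07·log₂(0.07) = 0.2686
−0.28·log₂(0.28) = 0.5142
Sum ≈ 2.5971 → 2.5971 bits.

2.5971 bits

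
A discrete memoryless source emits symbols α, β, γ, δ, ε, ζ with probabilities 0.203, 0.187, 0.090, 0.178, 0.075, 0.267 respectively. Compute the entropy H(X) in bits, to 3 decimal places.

2.464 bits

H = −Σ pᵢ log₂ pᵢ.
−0.203·log₂(0.203) = 0.4670
−0.187·log₂(0.187) = 0.4523
−0.090·log₂(0.090) = 0.3127
−0.178·log₂(0.178) = 0.4432
−0.075·log₂(0.075) = 0.2803
−0.267·log₂(0.267) = 0.5087
Sum ≈ 2.4641 → 2.464 bits.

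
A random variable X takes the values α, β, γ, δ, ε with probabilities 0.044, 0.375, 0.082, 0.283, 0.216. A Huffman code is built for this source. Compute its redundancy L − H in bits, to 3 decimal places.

Entropy H = −Σ p log₂ p ≈ 2.0177 bits.
Huffman merges: 11/250+41/500→63/500; 63/500+27/125→171/500; 283/1000+171/500→5/8; 3/8+5/8→1. L = 2093/1000 ≈ 2.0930.
L − H = 2.0930 − 2.0177 = 0.075 bits.

0.075 bits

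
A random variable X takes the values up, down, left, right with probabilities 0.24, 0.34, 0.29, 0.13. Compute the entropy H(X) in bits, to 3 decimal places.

H = −Σ pᵢ log₂ pᵢ.
−0.24·log₂(0.24) = 0.4941
−0.34·log₂(0.34) = 0.5292
−0.29·log₂(0.29) = 0.5179
−0.13·log₂(0.13) = 0.3826
Sum ≈ 1.9239 → 1.924 bits.

1.924 bits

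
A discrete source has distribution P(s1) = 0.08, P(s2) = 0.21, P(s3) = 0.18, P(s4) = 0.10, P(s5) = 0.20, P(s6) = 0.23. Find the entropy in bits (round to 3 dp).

2.494 bits

H = −Σ pᵢ log₂ pᵢ.
−0.08·log₂(0.08) = 0.2915
−0.21·log₂(0.21) = 0.4728
−0.18·log₂(0.18) = 0.4453
−0.10·log₂(0.10) = 0.3322
−0.20·log₂(0.20) = 0.4644
−0.23·log₂(0.23) = 0.4877
Sum ≈ 2.4939 → 2.494 bits.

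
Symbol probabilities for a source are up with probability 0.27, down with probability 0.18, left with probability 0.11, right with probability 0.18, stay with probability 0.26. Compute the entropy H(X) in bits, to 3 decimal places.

H = −Σ pᵢ log₂ pᵢ.
−0.27·log₂(0.27) = 0.5100
−0.18·log₂(0.18) = 0.4453
−0.11·log₂(0.11) = 0.3503
−0.18·log₂(0.18) = 0.4453
−0.26·log₂(0.26) = 0.5053
Sum ≈ 2.2562 → 2.256 bits.

2.256 bits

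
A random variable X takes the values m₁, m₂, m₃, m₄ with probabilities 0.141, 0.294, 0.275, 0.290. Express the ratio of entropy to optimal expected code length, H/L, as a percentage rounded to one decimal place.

Entropy H = −Σ p log₂ p ≈ 1.9478 bits.
Huffman merges: 141/1000+11/40→52/125; 29/100+147/500→73/125; 52/125+73/125→1. L = 2 ≈ 2.0000.
Efficiency = H/L = 1.9478/2.0000 = 97.4%.

97.4%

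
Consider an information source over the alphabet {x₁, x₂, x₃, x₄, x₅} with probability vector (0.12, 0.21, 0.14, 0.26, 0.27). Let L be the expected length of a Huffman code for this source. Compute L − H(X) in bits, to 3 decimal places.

0.008 bits

Entropy H = −Σ p log₂ p ≈ 2.2523 bits.
Huffman merges: 3/25+7/50→13/50; 21/100+13/50→47/100; 13/50+27/100→53/100; 47/100+53/100→1. L = 113/50 ≈ 2.2600.
L − H = 2.2600 − 2.2523 = 0.008 bits.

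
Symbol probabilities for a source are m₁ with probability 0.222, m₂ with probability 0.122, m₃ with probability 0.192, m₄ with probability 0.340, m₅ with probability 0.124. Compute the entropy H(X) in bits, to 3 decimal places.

2.212 bits

H = −Σ pᵢ log₂ pᵢ.
−0.222·log₂(0.222) = 0.4820
−0.122·log₂(0.122) = 0.3703
−0.192·log₂(0.192) = 0.4571
−0.340·log₂(0.340) = 0.5292
−0.124·log₂(0.124) = 0.3734
Sum ≈ 2.2120 → 2.212 bits.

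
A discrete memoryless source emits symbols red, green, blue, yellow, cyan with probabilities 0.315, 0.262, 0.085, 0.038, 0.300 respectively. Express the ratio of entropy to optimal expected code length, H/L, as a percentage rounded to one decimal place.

Entropy H = −Σ p log₂ p ≈ 2.0339 bits.
Huffman merges: 19/500+17/200→123/1000; 123/1000+131/500→77/200; 3/10+63/200→123/200; 77/200+123/200→1. L = 2123/1000 ≈ 2.1230.
Efficiency = H/L = 2.0339/2.1230 = 95.8%.

95.8%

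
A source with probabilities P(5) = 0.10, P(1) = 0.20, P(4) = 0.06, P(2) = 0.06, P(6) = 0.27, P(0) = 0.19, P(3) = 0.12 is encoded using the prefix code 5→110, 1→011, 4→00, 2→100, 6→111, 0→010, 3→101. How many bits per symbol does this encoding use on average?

L̄ = Σ pᵢ·ℓᵢ = 0.10·3 + 0.20·3 + 0.06·2 + 0.06·3 + 0.27·3 + 0.19·3 + 0.12·3 = 2.94 bits/symbol.

2.94 bits/symbol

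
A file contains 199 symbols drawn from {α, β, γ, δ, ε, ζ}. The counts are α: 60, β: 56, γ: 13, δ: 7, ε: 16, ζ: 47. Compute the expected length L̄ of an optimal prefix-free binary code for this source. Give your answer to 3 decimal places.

2.281 bits/symbol

Probabilities are the counts divided by 199.
Repeatedly combine the two least-probable nodes; the expected code length is the sum of the merged weights.
merge 7/199 + 13/199 → 20/199
merge 16/199 + 20/199 → 36/199
merge 36/199 + 47/199 → 83/199
merge 56/199 + 60/199 → 116/199
merge 83/199 + 116/199 → 1
L = 20/199 + 36/199 + 83/199 + 116/199 + 1 = 454/199 ≈ 2.281 bits/symbol.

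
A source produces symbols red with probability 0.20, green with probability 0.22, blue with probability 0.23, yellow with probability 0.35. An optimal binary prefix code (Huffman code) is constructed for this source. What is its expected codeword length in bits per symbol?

2 bits/symbol

Repeatedly combine the two least-probable nodes; the expected code length is the sum of the merged weights.
merge 1/5 + 11/50 → 21/50
merge 23/100 + 7/20 → 29/50
merge 21/50 + 29/50 → 1
L = 21/50 + 29/50 + 1 = 2 bits/symbol.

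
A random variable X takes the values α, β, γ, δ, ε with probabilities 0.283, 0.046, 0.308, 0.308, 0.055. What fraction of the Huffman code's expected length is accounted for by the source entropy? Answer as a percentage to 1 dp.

Entropy H = −Σ p log₂ p ≈ 1.9964 bits.
Huffman merges: 23/500+11/200→101/1000; 101/1000+283/1000→48/125; 77/250+77/250→77/125; 48/125+77/125→1. L = 2101/1000 ≈ 2.1010.
Efficiency = H/L = 1.9964/2.1010 = 95.0%.

95.0%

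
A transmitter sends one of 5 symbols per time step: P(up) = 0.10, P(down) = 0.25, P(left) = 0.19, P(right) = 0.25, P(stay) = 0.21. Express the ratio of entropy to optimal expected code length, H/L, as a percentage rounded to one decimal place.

98.7%

Entropy H = −Σ p log₂ p ≈ 2.2602 bits.
Huffman merges: 1/10+19/100→29/100; 21/100+1/4→23/50; 1/4+29/100→27/50; 23/50+27/50→1. L = 229/100 ≈ 2.2900.
Efficiency = H/L = 2.2602/2.2900 = 98.7%.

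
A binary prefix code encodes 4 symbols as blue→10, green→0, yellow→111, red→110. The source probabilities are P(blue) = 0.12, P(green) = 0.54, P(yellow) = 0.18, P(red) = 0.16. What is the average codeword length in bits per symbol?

1.8 bits/symbol

L̄ = Σ pᵢ·ℓᵢ = 0.12·2 + 0.54·1 + 0.18·3 + 0.16·3 = 1.8 bits/symbol.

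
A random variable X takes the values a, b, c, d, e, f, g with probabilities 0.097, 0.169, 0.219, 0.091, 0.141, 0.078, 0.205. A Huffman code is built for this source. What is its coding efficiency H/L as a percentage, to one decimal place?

98.7%

Entropy H = −Σ p log₂ p ≈ 2.7087 bits.
Huffman merges: 39/500+91/1000→169/1000; 97/1000+141/1000→119/500; 169/1000+169/1000→169/500; 41/200+219/1000→53/125; 119/500+169/500→72/125; 53/125+72/125→1. L = 549/200 ≈ 2.7450.
Efficiency = H/L = 2.7087/2.7450 = 98.7%.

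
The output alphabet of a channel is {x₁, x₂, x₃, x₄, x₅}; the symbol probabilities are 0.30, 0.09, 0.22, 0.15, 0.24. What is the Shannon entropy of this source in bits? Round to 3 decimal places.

2.219 bits

H = −Σ pᵢ log₂ pᵢ.
−0.30·log₂(0.30) = 0.5211
−0.09·log₂(0.09) = 0.3127
−0.22·log₂(0.22) = 0.4806
−0.15·log₂(0.15) = 0.4105
−0.24·log₂(0.24) = 0.4941
Sum ≈ 2.2190 → 2.219 bits.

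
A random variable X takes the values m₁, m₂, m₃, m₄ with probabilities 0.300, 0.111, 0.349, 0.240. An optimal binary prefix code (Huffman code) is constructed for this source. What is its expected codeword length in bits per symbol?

2 bits/symbol

Repeatedly combine the two least-probable nodes; the expected code length is the sum of the merged weights.
merge 111/1000 + 6/25 → 351/1000
merge 3/10 + 349/1000 → 649/1000
merge 351/1000 + 649/1000 → 1
L = 351/1000 + 649/1000 + 1 = 2 bits/symbol.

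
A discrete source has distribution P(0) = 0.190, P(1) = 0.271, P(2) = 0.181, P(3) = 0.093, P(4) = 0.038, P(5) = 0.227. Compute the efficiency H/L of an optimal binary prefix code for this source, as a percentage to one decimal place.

98.1%

Entropy H = −Σ p log₂ p ≈ 2.3956 bits.
Huffman merges: 19/500+93/1000→131/1000; 131/1000+181/1000→39/125; 19/100+227/1000→417/1000; 271/1000+39/125→583/1000; 417/1000+583/1000→1. L = 2443/1000 ≈ 2.4430.
Efficiency = H/L = 2.3956/2.4430 = 98.1%.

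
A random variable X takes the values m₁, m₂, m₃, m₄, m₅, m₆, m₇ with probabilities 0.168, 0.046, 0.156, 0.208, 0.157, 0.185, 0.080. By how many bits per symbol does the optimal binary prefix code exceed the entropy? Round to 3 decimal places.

Entropy H = −Σ p log₂ p ≈ 2.6873 bits.
Huffman merges: 23/500+2/25→63/500; 63/500+39/250→141/500; 157/1000+21/125→13/40; 37/200+26/125→393/1000; 141/500+13/40→607/1000; 393/1000+607/1000→1. L = 2733/1000 ≈ 2.7330.
L − H = 2.7330 − 2.6873 = 0.046 bits.

0.046 bits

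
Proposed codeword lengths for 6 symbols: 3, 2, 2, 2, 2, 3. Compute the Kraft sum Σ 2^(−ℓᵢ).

1.25

With common denominator 2^3 = 8: Σ 2^(−ℓᵢ) = 1/8 + 2/8 + 2/8 + 2/8 + 2/8 + 1/8 = 10/8 = 1.25.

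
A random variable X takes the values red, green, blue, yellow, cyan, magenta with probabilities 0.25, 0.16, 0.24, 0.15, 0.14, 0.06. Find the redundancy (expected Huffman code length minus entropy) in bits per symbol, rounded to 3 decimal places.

Entropy H = −Σ p log₂ p ≈ 2.4683 bits.
Huffman merges: 3/50+7/50→1/5; 3/20+4/25→31/100; 1/5+6/25→11/25; 1/4+31/100→14/25; 11/25+14/25→1. L = 251/100 ≈ 2.5100.
L − H = 2.5100 − 2.4683 = 0.042 bits.

0.042 bits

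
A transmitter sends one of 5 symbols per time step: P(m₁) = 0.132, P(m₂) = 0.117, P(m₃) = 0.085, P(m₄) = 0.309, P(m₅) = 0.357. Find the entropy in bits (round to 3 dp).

H = −Σ pᵢ log₂ pᵢ.
−0.132·log₂(0.132) = 0.3856
−0.117·log₂(0.117) = 0.3622
−0.085·log₂(0.085) = 0.3023
−0.309·log₂(0.309) = 0.5235
−0.357·log₂(0.357) = 0.5305
Sum ≈ 2.1041 → 2.104 bits.

2.104 bits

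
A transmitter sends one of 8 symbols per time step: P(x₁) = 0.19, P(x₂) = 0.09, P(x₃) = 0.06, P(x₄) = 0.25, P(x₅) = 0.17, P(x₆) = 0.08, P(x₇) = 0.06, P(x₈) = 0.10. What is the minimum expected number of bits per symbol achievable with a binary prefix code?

2.85 bits/symbol

Repeatedly combine the two least-probable nodes; the expected code length is the sum of the merged weights.
merge 3/50 + 3/50 → 3/25
merge 2/25 + 9/100 → 17/100
merge 1/10 + 3/25 → 11/50
merge 17/100 + 17/100 → 17/50
merge 19/100 + 11/50 → 41/100
merge 1/4 + 17/50 → 59/100
merge 41/100 + 59/100 → 1
L = 3/25 + 17/100 + 11/50 + 17/50 + 41/100 + 59/100 + 1 = 57/20 = 2.85 bits/symbol.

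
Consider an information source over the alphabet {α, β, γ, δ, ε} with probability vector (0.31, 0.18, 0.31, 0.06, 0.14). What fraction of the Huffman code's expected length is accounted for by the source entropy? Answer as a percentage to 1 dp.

Entropy H = −Σ p log₂ p ≈ 2.1335 bits.
Huffman merges: 3/50+7/50→1/5; 9/50+1/5→19/50; 31/100+31/100→31/50; 19/50+31/50→1. L = 11/5 ≈ 2.2000.
Efficiency = H/L = 2.1335/2.2000 = 97.0%.

97.0%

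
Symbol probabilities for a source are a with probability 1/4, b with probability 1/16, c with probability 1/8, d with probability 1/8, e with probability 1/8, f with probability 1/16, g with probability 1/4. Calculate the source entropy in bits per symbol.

2.625 bits

Each probability is a power of 1/2, so log₂(1/p) is an integer.
H = Σ p·log₂(1/p) = 1/4·2 + 1/16·4 + 1/8·3 + 1/8·3 + 1/8·3 + 1/16·4 + 1/4·2 = 2.625 bits.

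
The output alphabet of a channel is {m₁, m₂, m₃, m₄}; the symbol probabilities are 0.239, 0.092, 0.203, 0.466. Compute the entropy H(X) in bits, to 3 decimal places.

1.791 bits

H = −Σ pᵢ log₂ pᵢ.
−0.239·log₂(0.239) = 0.4935
−0.092·log₂(0.092) = 0.3167
−0.203·log₂(0.203) = 0.4670
−0.466·log₂(0.466) = 0.5133
Sum ≈ 1.7905 → 1.791 bits.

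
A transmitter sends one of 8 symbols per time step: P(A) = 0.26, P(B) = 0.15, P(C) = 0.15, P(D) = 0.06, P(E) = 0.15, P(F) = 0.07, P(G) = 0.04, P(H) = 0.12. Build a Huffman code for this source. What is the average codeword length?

2.84 bits/symbol

Repeatedly combine the two least-probable nodes; the expected code length is the sum of the merged weights.
merge 1/25 + 3/50 → 1/10
merge 7/100 + 1/10 → 17/100
merge 3/25 + 3/20 → 27/100
merge 3/20 + 3/20 → 3/10
merge 17/100 + 13/50 → 43/100
merge 27/100 + 3/10 → 57/100
merge 43/100 + 57/100 → 1
L = 1/10 + 17/100 + 27/100 + 3/10 + 43/100 + 57/100 + 1 = 71/25 = 2.84 bits/symbol.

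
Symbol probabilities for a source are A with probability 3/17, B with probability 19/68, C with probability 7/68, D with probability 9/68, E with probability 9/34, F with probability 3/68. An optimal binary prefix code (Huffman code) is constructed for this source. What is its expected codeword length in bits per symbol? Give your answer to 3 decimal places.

2.426 bits/symbol

Repeatedly combine the two least-probable nodes; the expected code length is the sum of the merged weights.
merge 3/68 + 7/68 → 5/34
merge 9/68 + 5/34 → 19/68
merge 3/17 + 9/34 → 15/34
merge 19/68 + 19/68 → 19/34
merge 15/34 + 19/34 → 1
L = 5/34 + 19/68 + 15/34 + 19/34 + 1 = 165/68 ≈ 2.426 bits/symbol.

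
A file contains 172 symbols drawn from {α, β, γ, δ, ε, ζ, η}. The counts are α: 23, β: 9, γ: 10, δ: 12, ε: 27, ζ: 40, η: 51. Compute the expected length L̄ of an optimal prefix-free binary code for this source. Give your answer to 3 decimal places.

Probabilities are the counts divided by 172.
Repeatedly combine the two least-probable nodes; the expected code length is the sum of the merged weights.
merge 9/172 + 5/86 → 19/172
merge 3/43 + 19/172 → 31/172
merge 23/172 + 27/172 → 25/86
merge 31/172 + 10/43 → 71/172
merge 25/86 + 51/172 → 101/172
merge 71/172 + 101/172 → 1
L = 19/172 + 31/172 + 25/86 + 71/172 + 101/172 + 1 = 111/43 ≈ 2.581 bits/symbol.

2.581 bits/symbol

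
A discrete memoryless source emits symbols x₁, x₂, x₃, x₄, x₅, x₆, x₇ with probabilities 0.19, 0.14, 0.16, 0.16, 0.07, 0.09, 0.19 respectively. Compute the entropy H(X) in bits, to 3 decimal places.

2.735 bits

H = −Σ pᵢ log₂ pᵢ.
−0.19·log₂(0.19) = 0.4552
−0.14·log₂(0.14) = 0.3971
−0.16·log₂(0.16) = 0.4230
−0.16·log₂(0.16) = 0.4230
−0.07·log₂(0.07) = 0.2686
−0.09·log₂(0.09) = 0.3127
−0.19·log₂(0.19) = 0.4552
Sum ≈ 2.7348 → 2.735 bits.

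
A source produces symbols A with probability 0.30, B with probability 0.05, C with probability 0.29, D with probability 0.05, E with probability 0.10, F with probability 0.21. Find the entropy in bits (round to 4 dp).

H = −Σ pᵢ log₂ pᵢ.
−0.30·log₂(0.30) = 0.5211
−0.05·log₂(0.05) = 0.2161
−0.29·log₂(0.29) = 0.5179
−0.05·log₂(0.05) = 0.2161
−0.10·log₂(0.10) = 0.3322
−0.21·log₂(0.21) = 0.4728
Sum ≈ 2.2762 → 2.2762 bits.

2.2762 bits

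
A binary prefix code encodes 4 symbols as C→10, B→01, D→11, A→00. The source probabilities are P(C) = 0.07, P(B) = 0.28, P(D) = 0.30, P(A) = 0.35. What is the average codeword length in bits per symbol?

L̄ = Σ pᵢ·ℓᵢ = 0.07·2 + 0.28·2 + 0.30·2 + 0.35·2 = 2 bits/symbol.

2 bits/symbol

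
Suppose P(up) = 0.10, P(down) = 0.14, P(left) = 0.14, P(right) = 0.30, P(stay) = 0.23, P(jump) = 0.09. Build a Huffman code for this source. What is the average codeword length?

Repeatedly combine the two least-probable nodes; the expected code length is the sum of the merged weights.
merge 9/100 + 1/10 → 19/100
merge 7/50 + 7/50 → 7/25
merge 19/100 + 23/100 → 21/50
merge 7/25 + 3/10 → 29/50
merge 21/50 + 29/50 → 1
L = 19/100 + 7/25 + 21/50 + 29/50 + 1 = 247/100 = 2.47 bits/symbol.

2.47 bits/symbol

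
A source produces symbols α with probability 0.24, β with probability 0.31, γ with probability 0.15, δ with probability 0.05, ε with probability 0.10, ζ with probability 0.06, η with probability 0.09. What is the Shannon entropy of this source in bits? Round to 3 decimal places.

H = −Σ pᵢ log₂ pᵢ.
−0.24·log₂(0.24) = 0.4941
−0.31·log₂(0.31) = 0.5238
−0.15·log₂(0.15) = 0.4105
−0.05·log₂(0.05) = 0.2161
−0.10·log₂(0.10) = 0.3322
−0.06·log₂(0.06) = 0.2435
−0.09·log₂(0.09) = 0.3127
Sum ≈ 2.5330 → 2.533 bits.

2.533 bits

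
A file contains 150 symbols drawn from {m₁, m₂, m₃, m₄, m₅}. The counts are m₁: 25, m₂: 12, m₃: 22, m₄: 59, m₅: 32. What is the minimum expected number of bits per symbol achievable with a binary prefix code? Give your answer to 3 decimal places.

2.213 bits/symbol

Probabilities are the counts divided by 150.
Repeatedly combine the two least-probable nodes; the expected code length is the sum of the merged weights.
merge 2/25 + 11/75 → 17/75
merge 1/6 + 16/75 → 19/50
merge 17/75 + 19/50 → 91/150
merge 59/150 + 91/150 → 1
L = 17/75 + 19/50 + 91/150 + 1 = 166/75 ≈ 2.213 bits/symbol.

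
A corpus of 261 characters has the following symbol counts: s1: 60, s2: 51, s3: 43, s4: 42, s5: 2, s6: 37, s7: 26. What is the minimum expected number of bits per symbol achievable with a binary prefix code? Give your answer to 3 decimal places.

Probabilities are the counts divided by 261.
Repeatedly combine the two least-probable nodes; the expected code length is the sum of the merged weights.
merge 2/261 + 26/261 → 28/261
merge 28/261 + 37/261 → 65/261
merge 14/87 + 43/261 → 85/261
merge 17/87 + 20/87 → 37/87
merge 65/261 + 85/261 → 50/87
merge 37/87 + 50/87 → 1
L = 28/261 + 65/261 + 85/261 + 37/87 + 50/87 + 1 = 700/261 ≈ 2.682 bits/symbol.

2.682 bits/symbol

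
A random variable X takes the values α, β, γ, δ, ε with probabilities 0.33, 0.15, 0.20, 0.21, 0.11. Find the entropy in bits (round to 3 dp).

H = −Σ pᵢ log₂ pᵢ.
−0.33·log₂(0.33) = 0.5278
−0.15·log₂(0.15) = 0.4105
−0.20·log₂(0.20) = 0.4644
−0.21·log₂(0.21) = 0.4728
−0.11·log₂(0.11) = 0.3503
Sum ≈ 2.2259 → 2.226 bits.

2.226 bits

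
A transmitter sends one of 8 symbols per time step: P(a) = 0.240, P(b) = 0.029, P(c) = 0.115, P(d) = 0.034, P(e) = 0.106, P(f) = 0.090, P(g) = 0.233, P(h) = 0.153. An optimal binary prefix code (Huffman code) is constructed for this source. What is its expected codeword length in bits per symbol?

2.743 bits/symbol

Repeatedly combine the two least-probable nodes; the expected code length is the sum of the merged weights.
merge 29/1000 + 17/500 → 63/1000
merge 63/1000 + 9/100 → 153/1000
merge 53/500 + 23/200 → 221/1000
merge 153/1000 + 153/1000 → 153/500
merge 221/1000 + 233/1000 → 227/500
merge 6/25 + 153/500 → 273/500
merge 227/500 + 273/500 → 1
L = 63/1000 + 153/1000 + 221/1000 + 153/500 + 227/500 + 273/500 + 1 = 2743/1000 = 2.743 bits/symbol.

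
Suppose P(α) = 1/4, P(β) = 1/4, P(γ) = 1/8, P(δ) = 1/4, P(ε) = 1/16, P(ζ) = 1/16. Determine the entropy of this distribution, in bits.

Each probability is a power of 1/2, so log₂(1/p) is an integer.
H = Σ p·log₂(1/p) = 1/4·2 + 1/4·2 + 1/8·3 + 1/4·2 + 1/16·4 + 1/16·4 = 2.375 bits.

2.375 bits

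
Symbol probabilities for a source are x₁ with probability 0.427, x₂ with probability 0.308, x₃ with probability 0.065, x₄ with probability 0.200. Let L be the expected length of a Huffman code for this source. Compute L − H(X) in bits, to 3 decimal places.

Entropy H = −Σ p log₂ p ≈ 1.7682 bits.
Huffman merges: 13/200+1/5→53/200; 53/200+77/250→573/1000; 427/1000+573/1000→1. L = 919/500 ≈ 1.8380.
L − H = 1.8380 − 1.7682 = 0.070 bits.

0.070 bits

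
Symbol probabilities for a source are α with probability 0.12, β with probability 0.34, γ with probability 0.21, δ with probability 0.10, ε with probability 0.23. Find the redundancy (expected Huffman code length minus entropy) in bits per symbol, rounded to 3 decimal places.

0.031 bits

Entropy H = −Σ p log₂ p ≈ 2.1889 bits.
Huffman merges: 1/10+3/25→11/50; 21/100+11/50→43/100; 23/100+17/50→57/100; 43/100+57/100→1. L = 111/50 ≈ 2.2200.
L − H = 2.2200 − 2.1889 = 0.031 bits.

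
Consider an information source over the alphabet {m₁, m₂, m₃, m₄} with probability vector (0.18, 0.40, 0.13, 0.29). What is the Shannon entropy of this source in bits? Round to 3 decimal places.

1.875 bits

H = −Σ pᵢ log₂ pᵢ.
−0.18·log₂(0.18) = 0.4453
−0.40·log₂(0.40) = 0.5288
−0.13·log₂(0.13) = 0.3826
−0.29·log₂(0.29) = 0.5179
Sum ≈ 1.8746 → 1.875 bits.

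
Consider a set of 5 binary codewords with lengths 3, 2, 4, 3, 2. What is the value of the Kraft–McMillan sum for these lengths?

0.8125

With common denominator 2^4 = 16: Σ 2^(−ℓᵢ) = 2/16 + 4/16 + 1/16 + 2/16 + 4/16 = 13/16 = 0.8125.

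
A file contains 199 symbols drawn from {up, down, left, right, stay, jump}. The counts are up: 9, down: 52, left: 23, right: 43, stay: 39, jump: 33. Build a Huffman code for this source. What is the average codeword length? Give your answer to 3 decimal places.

2.487 bits/symbol

Probabilities are the counts divided by 199.
Repeatedly combine the two least-probable nodes; the expected code length is the sum of the merged weights.
merge 9/199 + 23/199 → 32/199
merge 32/199 + 33/199 → 65/199
merge 39/199 + 43/199 → 82/199
merge 52/199 + 65/199 → 117/199
merge 82/199 + 117/199 → 1
L = 32/199 + 65/199 + 82/199 + 117/199 + 1 = 495/199 ≈ 2.487 bits/symbol.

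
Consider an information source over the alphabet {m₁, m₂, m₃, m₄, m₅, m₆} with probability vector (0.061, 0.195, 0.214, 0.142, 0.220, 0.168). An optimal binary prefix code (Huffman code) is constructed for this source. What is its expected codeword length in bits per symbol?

Repeatedly combine the two least-probable nodes; the expected code length is the sum of the merged weights.
merge 61/1000 + 71/500 → 203/1000
merge 21/125 + 39/200 → 363/1000
merge 203/1000 + 107/500 → 417/1000
merge 11/50 + 363/1000 → 583/1000
merge 417/1000 + 583/1000 → 1
L = 203/1000 + 363/1000 + 417/1000 + 583/1000 + 1 = 1283/500 = 2.566 bits/symbol.

2.566 bits/symbol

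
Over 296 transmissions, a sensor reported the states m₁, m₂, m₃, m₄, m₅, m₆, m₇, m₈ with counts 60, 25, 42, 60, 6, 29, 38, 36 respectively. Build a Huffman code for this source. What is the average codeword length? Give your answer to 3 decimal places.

2.902 bits/symbol

Probabilities are the counts divided by 296.
Repeatedly combine the two least-probable nodes; the expected code length is the sum of the merged weights.
merge 3/148 + 25/296 → 31/296
merge 29/296 + 31/296 → 15/74
merge 9/74 + 19/148 → 1/4
merge 21/148 + 15/74 → 51/148
merge 15/74 + 15/74 → 15/37
merge 1/4 + 51/148 → 22/37
merge 15/37 + 22/37 → 1
L = 31/296 + 15/74 + 1/4 + 51/148 + 15/37 + 22/37 + 1 = 859/296 ≈ 2.902 bits/symbol.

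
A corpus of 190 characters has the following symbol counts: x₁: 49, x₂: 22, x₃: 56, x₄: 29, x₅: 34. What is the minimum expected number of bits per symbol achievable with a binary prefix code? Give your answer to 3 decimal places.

2.268 bits/symbol

Probabilities are the counts divided by 190.
Repeatedly combine the two least-probable nodes; the expected code length is the sum of the merged weights.
merge 11/95 + 29/190 → 51/190
merge 17/95 + 49/190 → 83/190
merge 51/190 + 28/95 → 107/190
merge 83/190 + 107/190 → 1
L = 51/190 + 83/190 + 107/190 + 1 = 431/190 ≈ 2.268 bits/symbol.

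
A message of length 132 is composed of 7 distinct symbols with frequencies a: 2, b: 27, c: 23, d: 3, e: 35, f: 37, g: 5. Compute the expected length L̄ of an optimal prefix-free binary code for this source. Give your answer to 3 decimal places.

2.364 bits/symbol

Probabilities are the counts divided by 132.
Repeatedly combine the two least-probable nodes; the expected code length is the sum of the merged weights.
merge 1/66 + 1/44 → 5/132
merge 5/132 + 5/132 → 5/66
merge 5/66 + 23/132 → 1/4
merge 9/44 + 1/4 → 5/11
merge 35/132 + 37/132 → 6/11
merge 5/11 + 6/11 → 1
L = 5/132 + 5/66 + 1/4 + 5/11 + 6/11 + 1 = 26/11 ≈ 2.364 bits/symbol.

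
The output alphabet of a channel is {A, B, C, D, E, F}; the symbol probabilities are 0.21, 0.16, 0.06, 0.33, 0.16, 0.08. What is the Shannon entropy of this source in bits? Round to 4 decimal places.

2.3817 bits

H = −Σ pᵢ log₂ pᵢ.
−0.21·log₂(0.21) = 0.4728
−0.16·log₂(0.16) = 0.4230
−0.06·log₂(0.06) = 0.2435
−0.33·log₂(0.33) = 0.5278
−0.16·log₂(0.16) = 0.4230
−0.08·log₂(0.08) = 0.2915
Sum ≈ 2.3817 → 2.3817 bits.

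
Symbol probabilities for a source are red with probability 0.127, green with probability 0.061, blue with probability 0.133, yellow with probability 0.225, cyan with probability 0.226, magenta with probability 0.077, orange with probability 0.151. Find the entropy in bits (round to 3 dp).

H = −Σ pᵢ log₂ pᵢ.
−0.127·log₂(0.127) = 0.3781
−0.061·log₂(0.061) = 0.2461
−0.133·log₂(0.133) = 0.3871
−0.225·log₂(0.225) = 0.4842
−0.226·log₂(0.226) = 0.4849
−0.077·log₂(0.077) = 0.2848
−0.151·log₂(0.151) = 0.4118
Sum ≈ 2.6771 → 2.677 bits.

2.677 bits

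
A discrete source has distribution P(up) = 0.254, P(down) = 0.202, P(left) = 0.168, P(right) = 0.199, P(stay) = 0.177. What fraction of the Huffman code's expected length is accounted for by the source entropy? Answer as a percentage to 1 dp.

Entropy H = −Σ p log₂ p ≈ 2.3063 bits.
Huffman merges: 21/125+177/1000→69/200; 199/1000+101/500→401/1000; 127/500+69/200→599/1000; 401/1000+599/1000→1. L = 469/200 ≈ 2.3450.
Efficiency = H/L = 2.3063/2.3450 = 98.4%.

98.4%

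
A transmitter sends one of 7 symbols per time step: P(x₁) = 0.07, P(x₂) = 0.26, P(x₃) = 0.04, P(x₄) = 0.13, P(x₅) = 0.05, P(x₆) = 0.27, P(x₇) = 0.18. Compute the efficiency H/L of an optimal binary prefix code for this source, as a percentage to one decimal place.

99.0%

Entropy H = −Σ p log₂ p ≈ 2.5137 bits.
Huffman merges: 1/25+1/20→9/100; 7/100+9/100→4/25; 13/100+4/25→29/100; 9/50+13/50→11/25; 27/100+29/100→14/25; 11/25+14/25→1. L = 127/50 ≈ 2.5400.
Efficiency = H/L = 2.5137/2.5400 = 99.0%.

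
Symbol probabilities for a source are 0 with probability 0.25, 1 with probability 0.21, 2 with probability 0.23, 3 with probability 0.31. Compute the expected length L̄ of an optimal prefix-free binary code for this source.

2 bits/symbol

Repeatedly combine the two least-probable nodes; the expected code length is the sum of the merged weights.
merge 21/100 + 23/100 → 11/25
merge 1/4 + 31/100 → 14/25
merge 11/25 + 14/25 → 1
L = 11/25 + 14/25 + 1 = 2 bits/symbol.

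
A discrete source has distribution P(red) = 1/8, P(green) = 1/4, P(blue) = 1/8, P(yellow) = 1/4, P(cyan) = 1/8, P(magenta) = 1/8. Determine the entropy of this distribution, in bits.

Each probability is a power of 1/2, so log₂(1/p) is an integer.
H = Σ p·log₂(1/p) = 1/8·3 + 1/4·2 + 1/8·3 + 1/4·2 + 1/8·3 + 1/8·3 = 2.5 bits.

2.5 bits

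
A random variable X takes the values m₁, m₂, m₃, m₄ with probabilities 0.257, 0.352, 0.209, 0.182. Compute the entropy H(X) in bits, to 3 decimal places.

H = −Σ pᵢ log₂ pᵢ.
−0.257·log₂(0.257) = 0.5038
−0.352·log₂(0.352) = 0.5302
−0.209·log₂(0.209) = 0.4720
−0.182·log₂(0.182) = 0.4474
Sum ≈ 1.9534 → 1.953 bits.

1.953 bits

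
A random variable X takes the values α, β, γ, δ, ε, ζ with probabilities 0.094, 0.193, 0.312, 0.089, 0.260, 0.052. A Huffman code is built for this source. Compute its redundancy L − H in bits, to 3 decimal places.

0.035 bits

Entropy H = −Σ p log₂ p ≈ 2.3407 bits.
Huffman merges: 13/250+89/1000→141/1000; 47/500+141/1000→47/200; 193/1000+47/200→107/250; 13/50+39/125→143/250; 107/250+143/250→1. L = 297/125 ≈ 2.3760.
L − H = 2.3760 − 2.3407 = 0.035 bits.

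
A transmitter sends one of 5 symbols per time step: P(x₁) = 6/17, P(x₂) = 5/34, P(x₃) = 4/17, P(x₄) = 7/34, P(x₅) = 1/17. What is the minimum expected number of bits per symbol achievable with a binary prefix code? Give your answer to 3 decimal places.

Repeatedly combine the two least-probable nodes; the expected code length is the sum of the merged weights.
merge 1/17 + 5/34 → 7/34
merge 7/34 + 7/34 → 7/17
merge 4/17 + 6/17 → 10/17
merge 7/17 + 10/17 → 1
L = 7/34 + 7/17 + 10/17 + 1 = 75/34 ≈ 2.206 bits/symbol.

2.206 bits/symbol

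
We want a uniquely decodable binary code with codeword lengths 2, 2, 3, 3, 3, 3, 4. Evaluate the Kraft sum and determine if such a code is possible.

With common denominator 2^4 = 16: Σ 2^(−ℓᵢ) = 4/16 + 4/16 + 2/16 + 2/16 + 2/16 + 2/16 + 1/16 = 17/16 = 1.0625.
Kraft's inequality requires Σ ≤ 1; here Σ = 1.0625 > 1, so no such prefix code exists.

1.0625; no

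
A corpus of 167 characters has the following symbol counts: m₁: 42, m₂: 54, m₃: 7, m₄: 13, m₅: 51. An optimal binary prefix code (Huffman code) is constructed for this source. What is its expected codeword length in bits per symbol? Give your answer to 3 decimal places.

2.120 bits/symbol

Probabilities are the counts divided by 167.
Repeatedly combine the two least-probable nodes; the expected code length is the sum of the merged weights.
merge 7/167 + 13/167 → 20/167
merge 20/167 + 42/167 → 62/167
merge 51/167 + 54/167 → 105/167
merge 62/167 + 105/167 → 1
L = 20/167 + 62/167 + 105/167 + 1 = 354/167 ≈ 2.120 bits/symbol.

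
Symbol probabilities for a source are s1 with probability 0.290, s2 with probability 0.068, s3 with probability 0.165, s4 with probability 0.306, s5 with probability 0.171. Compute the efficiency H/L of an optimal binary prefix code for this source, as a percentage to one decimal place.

Entropy H = −Σ p log₂ p ≈ 2.1690 bits.
Huffman merges: 17/250+33/200→233/1000; 171/1000+233/1000→101/250; 29/100+153/500→149/250; 101/250+149/250→1. L = 2233/1000 ≈ 2.2330.
Efficiency = H/L = 2.1690/2.2330 = 97.1%.

97.1%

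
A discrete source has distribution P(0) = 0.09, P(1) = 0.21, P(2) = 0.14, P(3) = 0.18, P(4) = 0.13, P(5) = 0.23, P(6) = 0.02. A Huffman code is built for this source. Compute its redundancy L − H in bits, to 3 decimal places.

Entropy H = −Σ p log₂ p ≈ 2.6111 bits.
Huffman merges: 1/50+9/100→11/100; 11/100+13/100→6/25; 7/50+9/50→8/25; 21/100+23/100→11/25; 6/25+8/25→14/25; 11/25+14/25→1. L = 267/100 ≈ 2.6700.
L − H = 2.6700 − 2.6111 = 0.059 bits.

0.059 bits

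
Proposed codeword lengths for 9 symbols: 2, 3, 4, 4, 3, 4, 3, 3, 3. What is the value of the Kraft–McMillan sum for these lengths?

1.0625

With common denominator 2^4 = 16: Σ 2^(−ℓᵢ) = 4/16 + 2/16 + 1/16 + 1/16 + 2/16 + 1/16 + 2/16 + 2/16 + 2/16 = 17/16 = 1.0625.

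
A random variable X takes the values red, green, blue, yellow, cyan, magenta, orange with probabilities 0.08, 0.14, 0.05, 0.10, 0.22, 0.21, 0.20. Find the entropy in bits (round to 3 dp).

2.655 bits

H = −Σ pᵢ log₂ pᵢ.
−0.08·log₂(0.08) = 0.2915
−0.14·log₂(0.14) = 0.3971
−0.05·log₂(0.05) = 0.2161
−0.10·log₂(0.10) = 0.3322
−0.22·log₂(0.22) = 0.4806
−0.21·log₂(0.21) = 0.4728
−0.20·log₂(0.20) = 0.4644
Sum ≈ 2.6547 → 2.655 bits.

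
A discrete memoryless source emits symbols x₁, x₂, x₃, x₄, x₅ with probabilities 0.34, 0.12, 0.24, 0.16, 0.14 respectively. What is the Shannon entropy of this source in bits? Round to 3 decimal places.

2.211 bits

H = −Σ pᵢ log₂ pᵢ.
−0.34·log₂(0.34) = 0.5292
−0.12·log₂(0.12) = 0.3671
−0.24·log₂(0.24) = 0.4941
−0.16·log₂(0.16) = 0.4230
−0.14·log₂(0.14) = 0.3971
Sum ≈ 2.2105 → 2.211 bits.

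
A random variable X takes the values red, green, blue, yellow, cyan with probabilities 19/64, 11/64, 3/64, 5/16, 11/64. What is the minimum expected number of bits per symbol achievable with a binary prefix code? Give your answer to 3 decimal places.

Repeatedly combine the two least-probable nodes; the expected code length is the sum of the merged weights.
merge 3/64 + 11/64 → 7/32
merge 11/64 + 7/32 → 25/64
merge 19/64 + 5/16 → 39/64
merge 25/64 + 39/64 → 1
L = 7/32 + 25/64 + 39/64 + 1 = 71/32 ≈ 2.219 bits/symbol.

2.219 bits/symbol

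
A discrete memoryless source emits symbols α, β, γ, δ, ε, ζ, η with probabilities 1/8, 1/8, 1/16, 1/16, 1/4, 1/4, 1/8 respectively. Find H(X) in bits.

Each probability is a power of 1/2, so log₂(1/p) is an integer.
H = Σ p·log₂(1/p) = 1/8·3 + 1/8·3 + 1/16·4 + 1/16·4 + 1/4·2 + 1/4·2 + 1/8·3 = 2.625 bits.

2.625 bits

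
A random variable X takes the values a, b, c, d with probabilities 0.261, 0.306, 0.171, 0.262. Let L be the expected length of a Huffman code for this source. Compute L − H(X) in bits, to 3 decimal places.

Entropy H = −Σ p log₂ p ≈ 1.9705 bits.
Huffman merges: 171/1000+261/1000→54/125; 131/500+153/500→71/125; 54/125+71/125→1. L = 2 ≈ 2.0000.
L − H = 2.0000 − 1.9705 = 0.029 bits.

0.029 bits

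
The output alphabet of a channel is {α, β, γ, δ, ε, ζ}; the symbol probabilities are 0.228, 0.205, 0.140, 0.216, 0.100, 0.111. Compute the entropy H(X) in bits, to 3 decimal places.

H = −Σ pᵢ log₂ pᵢ.
−0.228·log₂(0.228) = 0.4863
−0.205·log₂(0.205) = 0.4687
−0.140·log₂(0.140) = 0.3971
−0.216·log₂(0.216) = 0.4776
−0.100·log₂(0.100) = 0.3322
−0.111·log₂(0.111) = 0.3520
Sum ≈ 2.5139 → 2.514 bits.

2.514 bits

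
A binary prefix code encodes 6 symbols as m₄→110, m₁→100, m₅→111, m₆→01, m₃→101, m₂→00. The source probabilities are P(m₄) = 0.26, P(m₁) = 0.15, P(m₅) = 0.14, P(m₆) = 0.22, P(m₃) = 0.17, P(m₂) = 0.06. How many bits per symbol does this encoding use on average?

L̄ = Σ pᵢ·ℓᵢ = 0.26·3 + 0.15·3 + 0.14·3 + 0.22·2 + 0.17·3 + 0.06·2 = 2.72 bits/symbol.

2.72 bits/symbol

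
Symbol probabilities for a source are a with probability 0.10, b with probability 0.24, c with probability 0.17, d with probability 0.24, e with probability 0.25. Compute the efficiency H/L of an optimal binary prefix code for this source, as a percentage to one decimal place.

99.3%

Entropy H = −Σ p log₂ p ≈ 2.2550 bits.
Huffman merges: 1/10+17/100→27/100; 6/25+6/25→12/25; 1/4+27/100→13/25; 12/25+13/25→1. L = 227/100 ≈ 2.2700.
Efficiency = H/L = 2.2550/2.2700 = 99.3%.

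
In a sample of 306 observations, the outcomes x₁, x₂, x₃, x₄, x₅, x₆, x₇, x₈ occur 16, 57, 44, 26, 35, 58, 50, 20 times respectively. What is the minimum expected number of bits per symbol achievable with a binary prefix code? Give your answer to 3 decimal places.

Probabilities are the counts divided by 306.
Repeatedly combine the two least-probable nodes; the expected code length is the sum of the merged weights.
merge 8/153 + 10/153 → 2/17
merge 13/153 + 35/306 → 61/306
merge 2/17 + 22/153 → 40/153
merge 25/153 + 19/102 → 107/306
merge 29/153 + 61/306 → 7/18
merge 40/153 + 107/306 → 11/18
merge 7/18 + 11/18 → 1
L = 2/17 + 61/306 + 40/153 + 107/306 + 7/18 + 11/18 + 1 = 448/153 ≈ 2.928 bits/symbol.

2.928 bits/symbol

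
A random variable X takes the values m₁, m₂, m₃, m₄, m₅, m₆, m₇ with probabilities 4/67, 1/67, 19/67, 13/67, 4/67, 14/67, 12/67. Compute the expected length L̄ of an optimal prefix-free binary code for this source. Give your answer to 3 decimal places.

Repeatedly combine the two least-probable nodes; the expected code length is the sum of the merged weights.
merge 1/67 + 4/67 → 5/67
merge 4/67 + 5/67 → 9/67
merge 9/67 + 12/67 → 21/67
merge 13/67 + 14/67 → 27/67
merge 19/67 + 21/67 → 40/67
merge 27/67 + 40/67 → 1
L = 5/67 + 9/67 + 21/67 + 27/67 + 40/67 + 1 = 169/67 ≈ 2.522 bits/symbol.

2.522 bits/symbol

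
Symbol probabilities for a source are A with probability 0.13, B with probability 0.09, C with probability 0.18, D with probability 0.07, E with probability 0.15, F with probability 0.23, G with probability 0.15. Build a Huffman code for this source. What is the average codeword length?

2.75 bits/symbol

Repeatedly combine the two least-probable nodes; the expected code length is the sum of the merged weights.
merge 7/100 + 9/100 → 4/25
merge 13/100 + 3/20 → 7/25
merge 3/20 + 4/25 → 31/100
merge 9/50 + 23/100 → 41/100
merge 7/25 + 31/100 → 59/100
merge 41/100 + 59/100 → 1
L = 4/25 + 7/25 + 31/100 + 41/100 + 59/100 + 1 = 11/4 = 2.75 bits/symbol.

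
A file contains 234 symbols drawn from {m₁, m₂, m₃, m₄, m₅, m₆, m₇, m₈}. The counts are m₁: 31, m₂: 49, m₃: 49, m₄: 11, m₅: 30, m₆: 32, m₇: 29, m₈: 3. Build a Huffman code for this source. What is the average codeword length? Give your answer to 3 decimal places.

2.825 bits/symbol

Probabilities are the counts divided by 234.
Repeatedly combine the two least-probable nodes; the expected code length is the sum of the merged weights.
merge 1/78 + 11/234 → 7/117
merge 7/117 + 29/234 → 43/234
merge 5/39 + 31/234 → 61/234
merge 16/117 + 43/234 → 25/78
merge 49/234 + 49/234 → 49/117
merge 61/234 + 25/78 → 68/117
merge 49/117 + 68/117 → 1
L = 7/117 + 43/234 + 61/234 + 25/78 + 49/117 + 68/117 + 1 = 661/234 ≈ 2.825 bits/symbol.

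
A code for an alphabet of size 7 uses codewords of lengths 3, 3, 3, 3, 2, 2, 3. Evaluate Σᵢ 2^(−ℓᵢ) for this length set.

1.125

With common denominator 2^3 = 8: Σ 2^(−ℓᵢ) = 1/8 + 1/8 + 1/8 + 1/8 + 2/8 + 2/8 + 1/8 = 9/8 = 1.125.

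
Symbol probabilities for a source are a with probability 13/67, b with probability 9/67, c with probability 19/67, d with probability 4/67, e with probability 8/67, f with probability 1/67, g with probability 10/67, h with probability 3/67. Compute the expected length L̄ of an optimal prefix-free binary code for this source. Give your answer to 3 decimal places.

2.701 bits/symbol

Repeatedly combine the two least-probable nodes; the expected code length is the sum of the merged weights.
merge 1/67 + 3/67 → 4/67
merge 4/67 + 4/67 → 8/67
merge 8/67 + 8/67 → 16/67
merge 9/67 + 10/67 → 19/67
merge 13/67 + 16/67 → 29/67
merge 19/67 + 19/67 → 38/67
merge 29/67 + 38/67 → 1
L = 4/67 + 8/67 + 16/67 + 19/67 + 29/67 + 38/67 + 1 = 181/67 ≈ 2.701 bits/symbol.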